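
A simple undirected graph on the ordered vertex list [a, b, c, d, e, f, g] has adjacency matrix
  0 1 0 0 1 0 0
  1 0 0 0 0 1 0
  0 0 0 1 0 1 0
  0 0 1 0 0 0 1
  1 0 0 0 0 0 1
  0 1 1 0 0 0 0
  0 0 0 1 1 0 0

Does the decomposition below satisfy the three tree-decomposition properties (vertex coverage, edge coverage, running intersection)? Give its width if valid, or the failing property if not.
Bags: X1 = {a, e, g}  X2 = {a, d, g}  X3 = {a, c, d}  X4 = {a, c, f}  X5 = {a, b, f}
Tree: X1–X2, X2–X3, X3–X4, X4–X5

Every vertex of G appears in some bag (union = {a, b, c, d, e, f, g}); every edge is covered by a bag; and for each vertex v the set of bags containing v is connected in the bag tree. The decomposition is therefore valid. The largest bag has 3 vertices, so the width is 2.

Yes; width 2.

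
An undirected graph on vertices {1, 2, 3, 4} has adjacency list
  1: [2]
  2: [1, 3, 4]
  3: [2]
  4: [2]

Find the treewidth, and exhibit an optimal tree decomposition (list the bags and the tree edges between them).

Treewidth 1.
Bags: B1 = {1, 2}  B2 = {2, 4}  B3 = {2, 3}
Tree: B1–B2, B2–B3

Every bag has size at most 2, so the width is 2 − 1 = 1 and tw(G) ≤ 1. Since G has at least one edge (e.g. 2–1), it is not an edgeless graph, so tw(G) ≥ 1. Therefore the treewidth is 1.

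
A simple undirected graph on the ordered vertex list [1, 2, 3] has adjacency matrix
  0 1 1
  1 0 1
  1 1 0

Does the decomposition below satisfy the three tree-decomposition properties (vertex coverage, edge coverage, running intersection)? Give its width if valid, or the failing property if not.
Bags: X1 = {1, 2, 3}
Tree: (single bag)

Yes; width 2.

Every vertex of G appears in some bag (union = {1, 2, 3}); every edge is covered by a bag; and for each vertex v the set of bags containing v is connected in the bag tree. The decomposition is therefore valid. The largest bag has 3 vertices, so the width is 2.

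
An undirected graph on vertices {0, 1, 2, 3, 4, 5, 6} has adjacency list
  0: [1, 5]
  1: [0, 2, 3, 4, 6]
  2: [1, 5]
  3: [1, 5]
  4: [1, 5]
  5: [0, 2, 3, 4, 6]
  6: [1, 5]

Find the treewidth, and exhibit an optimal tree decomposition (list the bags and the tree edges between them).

Treewidth 2.
One such decomposition:
Bags: B1 = {0, 1, 5}  B2 = {1, 4, 5}  B3 = {1, 5, 6}  B4 = {1, 2, 5}  B5 = {1, 3, 5}
Tree: B1–B2, B2–B3, B3–B4, B4–B5

Each bag holds 3 vertices, so the decomposition has width 2, which upper-bounds the treewidth. Since 1–0–5–4–1 is a cycle in G, G is not acyclic. Forests are exactly the graphs of treewidth ≤ 1, so tw(G) ≥ 2. The upper and lower bounds meet at 2, so that is the treewidth.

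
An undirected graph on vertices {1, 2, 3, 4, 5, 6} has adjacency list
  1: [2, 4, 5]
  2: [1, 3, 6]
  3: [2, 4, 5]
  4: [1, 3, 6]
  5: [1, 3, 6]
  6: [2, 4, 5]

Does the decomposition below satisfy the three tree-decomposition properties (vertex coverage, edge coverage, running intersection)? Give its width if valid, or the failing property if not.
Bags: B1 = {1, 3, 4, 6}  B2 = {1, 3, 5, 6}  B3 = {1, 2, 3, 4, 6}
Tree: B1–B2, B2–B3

A tree decomposition must satisfy three properties: every vertex lies in some bag; for every edge, both endpoints lie together in some bag; and for every vertex, the bags containing it form a connected subtree. Here bags containing vertex 4 are not connected in the tree, so the decomposition is invalid.

No — bags containing vertex 4 are not connected in the tree.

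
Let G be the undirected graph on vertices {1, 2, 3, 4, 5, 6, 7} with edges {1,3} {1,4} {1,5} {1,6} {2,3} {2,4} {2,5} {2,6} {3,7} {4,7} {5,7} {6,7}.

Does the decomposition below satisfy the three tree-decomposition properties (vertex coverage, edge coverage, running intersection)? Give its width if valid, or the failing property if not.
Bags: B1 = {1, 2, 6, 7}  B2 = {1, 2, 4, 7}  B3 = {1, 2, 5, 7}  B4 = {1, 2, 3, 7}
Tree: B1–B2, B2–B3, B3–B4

Yes; width 3.

Every vertex of G appears in some bag (union = {1, 2, 3, 4, 5, 6, 7}); every edge is covered by a bag; and for each vertex v the set of bags containing v is connected in the bag tree. The decomposition is therefore valid. The largest bag has 4 vertices, so the width is 3.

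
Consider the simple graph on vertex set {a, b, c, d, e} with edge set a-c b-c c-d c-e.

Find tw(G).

1

A width-1 tree decomposition is:
Bags: B1 = {c, d}  B2 = {c, e}  B3 = {b, c}  B4 = {a, c}
Tree: B1–B2, B2–B3, B3–B4
The largest bag has 2 vertices, giving width 1; this decomposition certifies tw(G) ≤ 1. Since G has at least one edge (e.g. c–d), it is not an edgeless graph, so tw(G) ≥ 1. Combining the bounds, tw(G) = 1.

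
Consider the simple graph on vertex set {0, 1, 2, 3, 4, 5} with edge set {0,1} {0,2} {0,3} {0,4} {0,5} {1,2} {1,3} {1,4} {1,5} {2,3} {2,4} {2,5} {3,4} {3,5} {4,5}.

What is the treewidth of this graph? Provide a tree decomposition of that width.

Treewidth 5.
One such decomposition:
Bags: B1 = {0, 1, 2, 3, 4, 5}
Tree: (single bag)

With just one bag of size 6, the width is 6 − 1 = 5, so tw(G) ≤ 5. On the other hand G contains the 6-clique {0, 1, 2, 3, 4, 5}. A clique must lie in a single bag of any decomposition, so no decomposition can have width below 5. Combining the bounds, tw(G) = 5.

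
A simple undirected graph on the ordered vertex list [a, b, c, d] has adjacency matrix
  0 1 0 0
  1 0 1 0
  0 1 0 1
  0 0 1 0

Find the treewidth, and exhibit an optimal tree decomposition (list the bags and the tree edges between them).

Treewidth 1.
Bags: B1 = {a, b}  B2 = {b, c}  B3 = {c, d}
Tree: B1–B2, B2–B3

The largest bag has 2 vertices, giving width 1; this decomposition certifies tw(G) ≤ 1. Since G has at least one edge (e.g. a–b), it is not an edgeless graph, so tw(G) ≥ 1. Combining the bounds, tw(G) = 1.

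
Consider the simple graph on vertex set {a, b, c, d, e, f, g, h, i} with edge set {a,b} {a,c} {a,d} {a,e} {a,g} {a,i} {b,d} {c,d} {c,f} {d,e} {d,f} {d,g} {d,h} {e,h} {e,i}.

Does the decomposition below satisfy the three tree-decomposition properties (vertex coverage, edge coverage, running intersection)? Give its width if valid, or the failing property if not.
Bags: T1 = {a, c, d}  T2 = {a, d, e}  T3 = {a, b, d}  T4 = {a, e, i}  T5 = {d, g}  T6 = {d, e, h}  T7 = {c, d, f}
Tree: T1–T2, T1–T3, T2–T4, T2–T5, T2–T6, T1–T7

A tree decomposition must satisfy three properties: every vertex lies in some bag; for every edge, both endpoints lie together in some bag; and for every vertex, the bags containing it form a connected subtree. Here edge (a,g) lies in no bag, so the decomposition is invalid.

No — edge (a,g) lies in no bag.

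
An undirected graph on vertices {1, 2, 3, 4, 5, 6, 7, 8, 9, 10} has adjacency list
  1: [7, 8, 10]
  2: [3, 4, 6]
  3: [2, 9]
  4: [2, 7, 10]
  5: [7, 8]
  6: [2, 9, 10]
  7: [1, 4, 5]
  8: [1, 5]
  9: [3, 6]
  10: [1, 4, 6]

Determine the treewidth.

A width-2 tree decomposition is:
Bags: B1 = {5, 7, 8}  B2 = {1, 7, 8}  B3 = {1, 4, 7}  B4 = {1, 4, 10}  B5 = {2, 4, 10}  B6 = {2, 6, 10}  B7 = {2, 3, 6}  B8 = {3, 6, 9}
Tree: B1–B2, B2–B3, B3–B4, B4–B5, B5–B6, B6–B7, B7–B8
The largest bag has 3 vertices, giving width 2; this decomposition certifies tw(G) ≤ 2. The edges 5–8–1–7–5 form a cycle, so G is not a tree and its treewidth is at least 2. Therefore the treewidth is 2.

2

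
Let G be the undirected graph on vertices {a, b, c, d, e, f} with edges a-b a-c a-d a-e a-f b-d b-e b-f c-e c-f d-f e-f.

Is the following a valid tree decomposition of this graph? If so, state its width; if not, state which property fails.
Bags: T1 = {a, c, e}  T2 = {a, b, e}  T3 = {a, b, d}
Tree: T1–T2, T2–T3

A tree decomposition must satisfy three properties: every vertex lies in some bag; for every edge, both endpoints lie together in some bag; and for every vertex, the bags containing it form a connected subtree. Here vertex f appears in no bag, so the decomposition is invalid.

No — vertex f appears in no bag.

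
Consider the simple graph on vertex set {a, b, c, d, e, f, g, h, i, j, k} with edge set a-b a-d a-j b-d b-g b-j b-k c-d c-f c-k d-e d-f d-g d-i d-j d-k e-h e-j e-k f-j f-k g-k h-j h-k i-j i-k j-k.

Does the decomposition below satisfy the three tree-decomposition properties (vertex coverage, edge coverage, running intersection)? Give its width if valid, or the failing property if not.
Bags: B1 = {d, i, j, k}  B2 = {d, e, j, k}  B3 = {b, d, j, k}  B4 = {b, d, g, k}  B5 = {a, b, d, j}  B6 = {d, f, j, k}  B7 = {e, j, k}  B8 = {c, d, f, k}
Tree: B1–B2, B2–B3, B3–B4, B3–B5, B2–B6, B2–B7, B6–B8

A tree decomposition must satisfy three properties: every vertex lies in some bag; for every edge, both endpoints lie together in some bag; and for every vertex, the bags containing it form a connected subtree. Here vertex h appears in no bag, so the decomposition is invalid.

No — vertex h appears in no bag.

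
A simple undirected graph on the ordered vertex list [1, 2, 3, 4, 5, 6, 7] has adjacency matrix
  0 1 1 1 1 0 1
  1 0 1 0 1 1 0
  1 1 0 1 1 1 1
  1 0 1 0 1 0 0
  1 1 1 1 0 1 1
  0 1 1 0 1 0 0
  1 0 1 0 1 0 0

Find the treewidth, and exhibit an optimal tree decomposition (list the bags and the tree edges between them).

Treewidth 3.
One optimal decomposition is:
Bags: B1 = {1, 2, 3, 5}  B2 = {2, 3, 5, 6}  B3 = {1, 3, 4, 5}  B4 = {1, 3, 5, 7}
Tree: B1–B2, B1–B3, B1–B4

Every bag has size at most 4, so the width is 4 − 1 = 3 and tw(G) ≤ 3. Conversely, {1, 2, 3, 5} is a clique of size 4, and the vertices of any clique must share a bag in every tree decomposition; so some bag has ≥ 4 vertices and tw(G) ≥ 3. The upper and lower bounds meet at 3, so that is the treewidth.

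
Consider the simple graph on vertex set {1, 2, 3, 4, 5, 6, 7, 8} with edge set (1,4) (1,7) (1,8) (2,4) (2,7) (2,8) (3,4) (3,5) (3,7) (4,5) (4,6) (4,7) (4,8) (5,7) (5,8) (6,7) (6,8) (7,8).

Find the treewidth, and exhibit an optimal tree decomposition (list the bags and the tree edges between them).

Treewidth 3.
Bags: B1 = {4, 5, 7, 8}  B2 = {2, 4, 7, 8}  B3 = {4, 6, 7, 8}  B4 = {1, 4, 7, 8}  B5 = {3, 4, 5, 7}
Tree: B1–B2, B2–B3, B2–B4, B1–B5

The largest bag has 4 vertices, giving width 3; this decomposition certifies tw(G) ≤ 3. Conversely, {1, 4, 7, 8} is a clique of size 4, and the vertices of any clique must share a bag in every tree decomposition; so some bag has ≥ 4 vertices and tw(G) ≥ 3. Combining the bounds, tw(G) = 3.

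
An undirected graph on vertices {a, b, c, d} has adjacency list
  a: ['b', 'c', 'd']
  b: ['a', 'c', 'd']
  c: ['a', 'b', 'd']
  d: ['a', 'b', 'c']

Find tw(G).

3

A width-3 tree decomposition is:
Bags: B1 = {a, b, c, d}
Tree: (single bag)
With just one bag of size 4, the width is 4 − 1 = 3, so tw(G) ≤ 3. For the lower bound, the 4 vertices {a, b, c, d} are pairwise adjacent, and any tree decomposition puts a clique entirely inside one bag — forcing width ≥ 3. The upper and lower bounds meet at 3, so that is the treewidth.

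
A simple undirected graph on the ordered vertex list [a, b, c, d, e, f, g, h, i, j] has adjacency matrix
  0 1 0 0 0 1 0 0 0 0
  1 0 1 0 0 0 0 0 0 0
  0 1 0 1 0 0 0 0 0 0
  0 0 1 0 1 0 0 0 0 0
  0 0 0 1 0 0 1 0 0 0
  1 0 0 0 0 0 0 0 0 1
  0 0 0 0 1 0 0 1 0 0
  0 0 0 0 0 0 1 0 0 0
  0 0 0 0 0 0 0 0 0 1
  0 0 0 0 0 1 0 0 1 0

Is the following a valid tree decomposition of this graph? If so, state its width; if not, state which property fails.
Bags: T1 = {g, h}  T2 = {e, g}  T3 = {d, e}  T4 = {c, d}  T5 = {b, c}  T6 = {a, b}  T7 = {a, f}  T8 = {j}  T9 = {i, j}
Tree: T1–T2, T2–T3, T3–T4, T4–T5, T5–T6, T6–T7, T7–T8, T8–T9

No — edge (f,j) lies in no bag.

A tree decomposition must satisfy three properties: every vertex lies in some bag; for every edge, both endpoints lie together in some bag; and for every vertex, the bags containing it form a connected subtree. Here edge (f,j) lies in no bag, so the decomposition is invalid.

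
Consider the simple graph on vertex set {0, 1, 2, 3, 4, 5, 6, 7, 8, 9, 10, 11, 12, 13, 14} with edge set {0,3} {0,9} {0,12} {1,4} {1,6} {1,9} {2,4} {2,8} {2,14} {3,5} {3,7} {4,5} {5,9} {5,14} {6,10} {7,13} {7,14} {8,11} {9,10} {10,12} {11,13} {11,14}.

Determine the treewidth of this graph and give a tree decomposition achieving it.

Each bag holds 4 vertices, so the decomposition has width 3, which upper-bounds the treewidth. For the lower bound: the 4 vertex sets {8,11,13}, {7}, {14}, {2,3,4,5} are disjoint, each induces a connected subgraph, and every pair is joined by at least one edge of G. Contracting each set to a single vertex therefore yields K_{4} as a minor, and since treewidth is minor-monotone, tw(G) ≥ tw(K_{4}) = 3. Therefore the treewidth is 3.

Treewidth 3.
Bags: B1 = {7, 8, 11, 13}  B2 = {7, 8, 11, 14}  B3 = {2, 7, 8, 14}  B4 = {2, 3, 7, 14}  B5 = {2, 3, 5, 14}  B6 = {2, 3, 4, 5}  B7 = {0, 3, 4, 5}  B8 = {0, 4, 5, 9}  B9 = {0, 1, 4, 9}  B10 = {0, 1, 9, 12}  B11 = {1, 9, 10, 12}  B12 = {1, 6, 10, 12}
Tree: B1–B2, B2–B3, B3–B4, B4–B5, B5–B6, B6–B7, B7–B8, B8–B9, B9–B10, B10–B11, B11–B12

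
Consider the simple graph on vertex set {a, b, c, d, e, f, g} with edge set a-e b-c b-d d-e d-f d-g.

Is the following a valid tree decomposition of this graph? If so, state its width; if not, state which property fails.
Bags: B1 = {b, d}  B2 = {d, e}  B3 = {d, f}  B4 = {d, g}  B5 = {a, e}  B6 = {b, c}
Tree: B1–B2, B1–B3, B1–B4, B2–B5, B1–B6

Checking the three conditions: (i) the bags cover all of {a, b, c, d, e, f, g}; (ii) for each edge, some bag contains both endpoints; (iii) the bags containing any fixed vertex form a subtree. All hold, so the decomposition is valid with width 2 − 1 = 1.

Yes; width 1.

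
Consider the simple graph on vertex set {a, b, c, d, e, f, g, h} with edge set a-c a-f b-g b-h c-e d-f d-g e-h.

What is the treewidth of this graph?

A width-2 tree decomposition is:
Bags: B1 = {a, d, f}  B2 = {a, d, g}  B3 = {a, b, g}  B4 = {a, b, h}  B5 = {a, e, h}  B6 = {a, c, e}
Tree: B1–B2, B2–B3, B3–B4, B4–B5, B5–B6
Every bag has size at most 3, so the width is 3 − 1 = 2 and tw(G) ≤ 2. Since a–f–d–g–b–h–e–c–a is a cycle in G, G is not acyclic. Forests are exactly the graphs of treewidth ≤ 1, so tw(G) ≥ 2. Hence tw(G) = 2 exactly.

2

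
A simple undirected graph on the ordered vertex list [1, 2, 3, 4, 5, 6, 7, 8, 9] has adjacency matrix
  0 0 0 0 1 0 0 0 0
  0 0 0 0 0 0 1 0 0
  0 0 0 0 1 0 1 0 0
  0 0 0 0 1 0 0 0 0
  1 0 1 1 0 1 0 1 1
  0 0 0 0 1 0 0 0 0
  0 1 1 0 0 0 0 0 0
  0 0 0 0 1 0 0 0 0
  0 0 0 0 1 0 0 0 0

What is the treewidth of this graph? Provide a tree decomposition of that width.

Every bag has size at most 2, so the width is 2 − 1 = 1 and tw(G) ≤ 1. G has an edge, so its treewidth is at least 1. Hence tw(G) = 1 exactly.

Treewidth 1.
Bags: B1 = {3, 5}  B2 = {4, 5}  B3 = {3, 7}  B4 = {5, 9}  B5 = {2, 7}  B6 = {5, 6}  B7 = {5, 8}  B8 = {1, 5}
Tree: B1–B2, B1–B3, B2–B4, B3–B5, B2–B6, B6–B7, B7–B8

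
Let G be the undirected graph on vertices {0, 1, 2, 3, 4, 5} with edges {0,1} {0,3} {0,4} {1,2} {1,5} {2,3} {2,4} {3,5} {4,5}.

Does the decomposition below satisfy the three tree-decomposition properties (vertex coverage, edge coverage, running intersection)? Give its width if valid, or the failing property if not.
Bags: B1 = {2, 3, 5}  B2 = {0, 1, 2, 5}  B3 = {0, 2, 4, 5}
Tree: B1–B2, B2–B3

No — edge (0,3) lies in no bag.

A tree decomposition must satisfy three properties: every vertex lies in some bag; for every edge, both endpoints lie together in some bag; and for every vertex, the bags containing it form a connected subtree. Here edge (0,3) lies in no bag, so the decomposition is invalid.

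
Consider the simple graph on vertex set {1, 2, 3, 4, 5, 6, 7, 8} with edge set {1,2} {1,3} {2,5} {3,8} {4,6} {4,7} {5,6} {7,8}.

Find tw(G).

2

A width-2 tree decomposition is:
Bags: B1 = {4, 6, 7}  B2 = {6, 7, 8}  B3 = {3, 6, 8}  B4 = {1, 3, 6}  B5 = {1, 2, 6}  B6 = {2, 5, 6}
Tree: B1–B2, B2–B3, B3–B4, B4–B5, B5–B6
The largest bag has 3 vertices, giving width 2; this decomposition certifies tw(G) ≤ 2. Since 6–4–7–8–3–1–2–5–6 is a cycle in G, G is not acyclic. Forests are exactly the graphs of treewidth ≤ 1, so tw(G) ≥ 2. Therefore the treewidth is 2.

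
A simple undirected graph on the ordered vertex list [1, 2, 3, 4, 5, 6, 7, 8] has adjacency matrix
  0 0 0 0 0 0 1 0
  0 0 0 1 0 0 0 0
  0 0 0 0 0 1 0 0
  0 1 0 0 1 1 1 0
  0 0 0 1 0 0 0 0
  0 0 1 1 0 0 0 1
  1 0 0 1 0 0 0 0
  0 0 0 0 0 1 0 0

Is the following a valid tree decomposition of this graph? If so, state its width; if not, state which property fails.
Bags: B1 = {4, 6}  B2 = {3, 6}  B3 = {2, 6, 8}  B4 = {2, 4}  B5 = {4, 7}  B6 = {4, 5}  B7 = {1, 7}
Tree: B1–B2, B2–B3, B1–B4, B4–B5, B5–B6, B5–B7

No — bags containing vertex 2 are not connected in the tree.

A tree decomposition must satisfy three properties: every vertex lies in some bag; for every edge, both endpoints lie together in some bag; and for every vertex, the bags containing it form a connected subtree. Here bags containing vertex 2 are not connected in the tree, so the decomposition is invalid.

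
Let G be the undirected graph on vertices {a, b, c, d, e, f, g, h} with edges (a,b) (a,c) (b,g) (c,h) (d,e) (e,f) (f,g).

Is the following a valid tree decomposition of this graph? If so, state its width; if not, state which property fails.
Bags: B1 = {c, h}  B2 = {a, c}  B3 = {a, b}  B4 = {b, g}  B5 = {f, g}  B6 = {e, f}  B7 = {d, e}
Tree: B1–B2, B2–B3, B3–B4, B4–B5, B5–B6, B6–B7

Checking the three conditions: (i) the bags cover all of {a, b, c, d, e, f, g, h}; (ii) for each edge, some bag contains both endpoints; (iii) the bags containing any fixed vertex form a subtree. All hold, so the decomposition is valid with width 2 − 1 = 1.

Yes; width 1.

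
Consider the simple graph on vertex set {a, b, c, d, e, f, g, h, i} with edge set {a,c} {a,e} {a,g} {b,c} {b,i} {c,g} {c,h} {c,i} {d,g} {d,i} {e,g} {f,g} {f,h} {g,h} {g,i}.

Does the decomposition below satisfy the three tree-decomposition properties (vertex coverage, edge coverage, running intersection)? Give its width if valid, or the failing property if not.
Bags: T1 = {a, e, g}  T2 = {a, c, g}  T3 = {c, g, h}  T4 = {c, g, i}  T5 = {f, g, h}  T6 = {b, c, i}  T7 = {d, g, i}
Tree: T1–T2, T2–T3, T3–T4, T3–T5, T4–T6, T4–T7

Every vertex of G appears in some bag (union = {a, b, c, d, e, f, g, h, i}); every edge is covered by a bag; and for each vertex v the set of bags containing v is connected in the bag tree. The decomposition is therefore valid. The largest bag has 3 vertices, so the width is 2.

Yes; width 2.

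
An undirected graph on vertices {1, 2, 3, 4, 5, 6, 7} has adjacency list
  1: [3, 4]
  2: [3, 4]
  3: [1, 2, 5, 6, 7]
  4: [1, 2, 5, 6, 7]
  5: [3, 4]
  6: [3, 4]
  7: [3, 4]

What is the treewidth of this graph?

2

A width-2 tree decomposition is:
Bags: B1 = {1, 3, 4}  B2 = {3, 4, 5}  B3 = {2, 3, 4}  B4 = {3, 4, 6}  B5 = {3, 4, 7}
Tree: B1–B2, B2–B3, B3–B4, B4–B5
The largest bag has 3 vertices, giving width 2; this decomposition certifies tw(G) ≤ 2. The edges 3–1–4–5–3 form a cycle, so G is not a tree and its treewidth is at least 2. Combining the bounds, tw(G) = 2.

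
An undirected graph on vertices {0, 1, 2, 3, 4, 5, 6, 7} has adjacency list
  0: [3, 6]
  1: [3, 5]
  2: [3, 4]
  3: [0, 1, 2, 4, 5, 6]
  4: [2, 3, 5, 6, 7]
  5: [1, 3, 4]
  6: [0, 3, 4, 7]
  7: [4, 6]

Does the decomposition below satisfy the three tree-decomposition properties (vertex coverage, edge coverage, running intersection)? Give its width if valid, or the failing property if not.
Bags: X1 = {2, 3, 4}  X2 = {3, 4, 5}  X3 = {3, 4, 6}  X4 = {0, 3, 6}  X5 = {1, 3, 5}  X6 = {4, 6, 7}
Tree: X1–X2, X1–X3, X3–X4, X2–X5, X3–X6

Every vertex of G appears in some bag (union = {0, 1, 2, 3, 4, 5, 6, 7}); every edge is covered by a bag; and for each vertex v the set of bags containing v is connected in the bag tree. The decomposition is therefore valid. The largest bag has 3 vertices, so the width is 2.

Yes; width 2.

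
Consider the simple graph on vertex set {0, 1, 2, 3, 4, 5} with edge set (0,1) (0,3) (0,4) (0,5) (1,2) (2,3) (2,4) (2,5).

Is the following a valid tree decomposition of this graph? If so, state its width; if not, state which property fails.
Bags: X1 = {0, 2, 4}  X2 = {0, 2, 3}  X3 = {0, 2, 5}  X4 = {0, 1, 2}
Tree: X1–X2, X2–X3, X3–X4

Yes; width 2.

Checking the three conditions: (i) the bags cover all of {0, 1, 2, 3, 4, 5}; (ii) for each edge, some bag contains both endpoints; (iii) the bags containing any fixed vertex form a subtree. All hold, so the decomposition is valid with width 3 − 1 = 2.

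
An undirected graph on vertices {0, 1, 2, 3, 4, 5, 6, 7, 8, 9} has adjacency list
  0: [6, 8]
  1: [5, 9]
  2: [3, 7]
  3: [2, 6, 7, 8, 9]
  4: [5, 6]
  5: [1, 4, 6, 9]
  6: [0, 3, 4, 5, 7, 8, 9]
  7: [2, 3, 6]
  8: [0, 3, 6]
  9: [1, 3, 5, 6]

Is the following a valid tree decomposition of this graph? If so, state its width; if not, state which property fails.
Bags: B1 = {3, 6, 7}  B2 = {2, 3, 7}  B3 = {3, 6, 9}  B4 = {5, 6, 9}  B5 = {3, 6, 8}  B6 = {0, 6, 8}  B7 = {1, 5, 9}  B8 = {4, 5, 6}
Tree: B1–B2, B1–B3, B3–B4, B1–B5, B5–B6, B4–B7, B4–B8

Checking the three conditions: (i) the bags cover all of {0, 1, 2, 3, 4, 5, 6, 7, 8, 9}; (ii) for each edge, some bag contains both endpoints; (iii) the bags containing any fixed vertex form a subtree. All hold, so the decomposition is valid with width 3 − 1 = 2.

Yes; width 2.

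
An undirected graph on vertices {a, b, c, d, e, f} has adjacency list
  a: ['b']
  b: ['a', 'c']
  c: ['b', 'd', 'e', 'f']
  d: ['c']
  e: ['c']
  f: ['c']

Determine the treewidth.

A width-1 tree decomposition is:
Bags: B1 = {b, c}  B2 = {a, b}  B3 = {c, f}  B4 = {c, d}  B5 = {c, e}
Tree: B1–B2, B1–B3, B3–B4, B1–B5
The largest bag has 2 vertices, giving width 1; this decomposition certifies tw(G) ≤ 1. G has an edge, so its treewidth is at least 1. The upper and lower bounds meet at 1, so that is the treewidth.

1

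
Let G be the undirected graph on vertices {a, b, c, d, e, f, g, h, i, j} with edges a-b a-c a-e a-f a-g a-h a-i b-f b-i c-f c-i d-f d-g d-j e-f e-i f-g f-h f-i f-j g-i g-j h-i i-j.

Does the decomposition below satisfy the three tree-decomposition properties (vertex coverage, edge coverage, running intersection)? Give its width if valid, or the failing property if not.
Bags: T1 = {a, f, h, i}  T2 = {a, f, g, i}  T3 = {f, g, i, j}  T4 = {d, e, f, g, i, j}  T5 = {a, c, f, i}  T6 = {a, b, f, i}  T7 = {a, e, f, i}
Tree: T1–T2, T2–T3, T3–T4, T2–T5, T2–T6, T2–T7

No — bags containing vertex e are not connected in the tree.

A tree decomposition must satisfy three properties: every vertex lies in some bag; for every edge, both endpoints lie together in some bag; and for every vertex, the bags containing it form a connected subtree. Here bags containing vertex e are not connected in the tree, so the decomposition is invalid.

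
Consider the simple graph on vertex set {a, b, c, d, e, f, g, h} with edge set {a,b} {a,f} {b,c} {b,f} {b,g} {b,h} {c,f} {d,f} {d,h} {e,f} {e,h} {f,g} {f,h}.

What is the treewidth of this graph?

A width-2 tree decomposition is:
Bags: B1 = {d, f, h}  B2 = {b, f, h}  B3 = {b, c, f}  B4 = {e, f, h}  B5 = {b, f, g}  B6 = {a, b, f}
Tree: B1–B2, B2–B3, B2–B4, B3–B5, B5–B6
The largest bag has 3 vertices, giving width 2; this decomposition certifies tw(G) ≤ 2. On the other hand G contains the 3-clique {d, f, h}. A clique must lie in a single bag of any decomposition, so no decomposition can have width below 2. Therefore the treewidth is 2.

2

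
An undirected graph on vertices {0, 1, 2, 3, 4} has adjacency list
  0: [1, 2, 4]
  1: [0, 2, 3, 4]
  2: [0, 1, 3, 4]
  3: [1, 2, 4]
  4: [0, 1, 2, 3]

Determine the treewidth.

A width-3 tree decomposition is:
Bags: B1 = {0, 1, 2, 4}  B2 = {1, 2, 3, 4}
Tree: B1–B2
The largest bag has 4 vertices, giving width 3; this decomposition certifies tw(G) ≤ 3. On the other hand G contains the 4-clique {0, 1, 2, 4}. A clique must lie in a single bag of any decomposition, so no decomposition can have width below 3. The upper and lower bounds meet at 3, so that is the treewidth.

3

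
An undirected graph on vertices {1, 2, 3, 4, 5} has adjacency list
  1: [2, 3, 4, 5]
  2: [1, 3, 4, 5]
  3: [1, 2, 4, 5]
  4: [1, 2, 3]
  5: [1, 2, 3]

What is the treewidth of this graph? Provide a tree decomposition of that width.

Treewidth 3.
One optimal decomposition is:
Bags: B1 = {1, 2, 3, 4}  B2 = {1, 2, 3, 5}
Tree: B1–B2

Each bag holds 4 vertices, so the decomposition has width 3, which upper-bounds the treewidth. Conversely, {1, 2, 3, 4} is a clique of size 4, and the vertices of any clique must share a bag in every tree decomposition; so some bag has ≥ 4 vertices and tw(G) ≥ 3. Combining the bounds, tw(G) = 3.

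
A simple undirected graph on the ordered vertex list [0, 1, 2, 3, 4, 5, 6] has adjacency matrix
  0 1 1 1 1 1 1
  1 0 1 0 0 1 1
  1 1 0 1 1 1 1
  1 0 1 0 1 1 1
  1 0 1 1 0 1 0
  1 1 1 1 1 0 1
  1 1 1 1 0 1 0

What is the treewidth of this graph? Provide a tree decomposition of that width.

The largest bag has 5 vertices, giving width 4; this decomposition certifies tw(G) ≤ 4. Conversely, {0, 1, 2, 5, 6} is a clique of size 5, and the vertices of any clique must share a bag in every tree decomposition; so some bag has ≥ 5 vertices and tw(G) ≥ 4. The upper and lower bounds meet at 4, so that is the treewidth.

Treewidth 4.
One optimal decomposition is:
Bags: B1 = {0, 2, 3, 5, 6}  B2 = {0, 2, 3, 4, 5}  B3 = {0, 1, 2, 5, 6}
Tree: B1–B2, B1–B3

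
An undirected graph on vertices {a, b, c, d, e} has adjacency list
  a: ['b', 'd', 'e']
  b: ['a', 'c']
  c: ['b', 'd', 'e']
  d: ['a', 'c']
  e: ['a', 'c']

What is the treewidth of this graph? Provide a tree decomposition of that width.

Treewidth 2.
One optimal decomposition is:
Bags: B1 = {a, c, d}  B2 = {a, c, e}  B3 = {a, b, c}
Tree: B1–B2, B2–B3

Every bag has size at most 3, so the width is 3 − 1 = 2 and tw(G) ≤ 2. Since c–d–a–e–c is a cycle in G, G is not acyclic. Forests are exactly the graphs of treewidth ≤ 1, so tw(G) ≥ 2. The upper and lower bounds meet at 2, so that is the treewidth.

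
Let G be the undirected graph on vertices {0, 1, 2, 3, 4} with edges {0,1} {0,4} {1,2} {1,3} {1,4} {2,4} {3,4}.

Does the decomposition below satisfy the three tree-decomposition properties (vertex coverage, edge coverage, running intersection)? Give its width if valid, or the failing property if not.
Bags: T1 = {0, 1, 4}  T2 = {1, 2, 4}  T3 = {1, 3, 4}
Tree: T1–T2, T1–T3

Vertex coverage: the bags together contain {0, 1, 2, 3, 4}, the full vertex set. Edge coverage: each edge of G has both endpoints in at least one bag. Running intersection: for every vertex, the bags containing it form a connected subtree. All three properties hold, so this is a valid tree decomposition of width max|bag| − 1 = 2, and hence tw(G) ≤ 2.

Yes; width 2.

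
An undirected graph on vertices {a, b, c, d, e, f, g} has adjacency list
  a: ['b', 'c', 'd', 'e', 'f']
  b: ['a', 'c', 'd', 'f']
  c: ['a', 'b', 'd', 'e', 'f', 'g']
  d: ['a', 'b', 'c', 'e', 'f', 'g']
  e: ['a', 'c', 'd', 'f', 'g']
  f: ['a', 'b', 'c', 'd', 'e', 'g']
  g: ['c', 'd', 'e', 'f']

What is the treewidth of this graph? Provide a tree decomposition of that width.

Treewidth 4.
One optimal decomposition is:
Bags: B1 = {c, d, e, f, g}  B2 = {a, c, d, e, f}  B3 = {a, b, c, d, f}
Tree: B1–B2, B2–B3

The largest bag has 5 vertices, giving width 4; this decomposition certifies tw(G) ≤ 4. For the lower bound, the 5 vertices {c, d, e, f, g} are pairwise adjacent, and any tree decomposition puts a clique entirely inside one bag — forcing width ≥ 4. Therefore the treewidth is 4.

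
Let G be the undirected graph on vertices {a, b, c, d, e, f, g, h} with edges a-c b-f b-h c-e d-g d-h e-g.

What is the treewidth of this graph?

1

A width-1 tree decomposition is:
Bags: B1 = {b, f}  B2 = {b, h}  B3 = {d, h}  B4 = {d, g}  B5 = {e, g}  B6 = {c, e}  B7 = {a, c}
Tree: B1–B2, B2–B3, B3–B4, B4–B5, B5–B6, B6–B7
Every bag has size at most 2, so the width is 2 − 1 = 1 and tw(G) ≤ 1. G has an edge, so its treewidth is at least 1. Combining the bounds, tw(G) = 1.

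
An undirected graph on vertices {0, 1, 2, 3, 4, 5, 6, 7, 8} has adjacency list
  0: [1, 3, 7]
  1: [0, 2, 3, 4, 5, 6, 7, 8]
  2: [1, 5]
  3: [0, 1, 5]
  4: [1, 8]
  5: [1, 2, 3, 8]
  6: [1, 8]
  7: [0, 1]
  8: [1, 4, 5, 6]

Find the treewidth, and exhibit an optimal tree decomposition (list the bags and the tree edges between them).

Treewidth 2.
One such decomposition:
Bags: B1 = {1, 4, 8}  B2 = {1, 5, 8}  B3 = {1, 6, 8}  B4 = {1, 3, 5}  B5 = {0, 1, 3}  B6 = {0, 1, 7}  B7 = {1, 2, 5}
Tree: B1–B2, B2–B3, B2–B4, B4–B5, B5–B6, B4–B7

The largest bag has 3 vertices, giving width 2; this decomposition certifies tw(G) ≤ 2. On the other hand G contains the 3-clique {0, 1, 3}. A clique must lie in a single bag of any decomposition, so no decomposition can have width below 2. Therefore the treewidth is 2.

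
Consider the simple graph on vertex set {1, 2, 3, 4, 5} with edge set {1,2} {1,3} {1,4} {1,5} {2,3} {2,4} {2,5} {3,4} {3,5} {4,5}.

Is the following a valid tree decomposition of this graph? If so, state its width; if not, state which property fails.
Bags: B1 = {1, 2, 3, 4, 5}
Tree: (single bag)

Vertex coverage: the bags together contain {1, 2, 3, 4, 5}, the full vertex set. Edge coverage: each edge of G has both endpoints in at least one bag. Running intersection: for every vertex, the bags containing it form a connected subtree. All three properties hold, so this is a valid tree decomposition of width max|bag| − 1 = 4, and hence tw(G) ≤ 4.

Yes; width 4.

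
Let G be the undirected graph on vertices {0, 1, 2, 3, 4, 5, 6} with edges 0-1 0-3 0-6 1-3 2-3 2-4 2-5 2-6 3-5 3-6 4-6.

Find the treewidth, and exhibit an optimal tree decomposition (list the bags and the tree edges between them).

The largest bag has 3 vertices, giving width 2; this decomposition certifies tw(G) ≤ 2. On the other hand G contains the 3-clique {0, 1, 3}. A clique must lie in a single bag of any decomposition, so no decomposition can have width below 2. Combining the bounds, tw(G) = 2.

Treewidth 2.
Bags: B1 = {2, 4, 6}  B2 = {2, 3, 6}  B3 = {2, 3, 5}  B4 = {0, 3, 6}  B5 = {0, 1, 3}
Tree: B1–B2, B2–B3, B2–B4, B4–B5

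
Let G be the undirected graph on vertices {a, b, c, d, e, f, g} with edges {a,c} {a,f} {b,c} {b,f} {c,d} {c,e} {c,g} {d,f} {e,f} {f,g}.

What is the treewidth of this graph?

A width-2 tree decomposition is:
Bags: B1 = {c, e, f}  B2 = {b, c, f}  B3 = {c, d, f}  B4 = {a, c, f}  B5 = {c, f, g}
Tree: B1–B2, B2–B3, B3–B4, B4–B5
The largest bag has 3 vertices, giving width 2; this decomposition certifies tw(G) ≤ 2. For the lower bound, G contains the cycle c–e–f–b–c, so G is not a forest; only forests have treewidth ≤ 1, hence tw(G) ≥ 2. Therefore the treewidth is 2.

2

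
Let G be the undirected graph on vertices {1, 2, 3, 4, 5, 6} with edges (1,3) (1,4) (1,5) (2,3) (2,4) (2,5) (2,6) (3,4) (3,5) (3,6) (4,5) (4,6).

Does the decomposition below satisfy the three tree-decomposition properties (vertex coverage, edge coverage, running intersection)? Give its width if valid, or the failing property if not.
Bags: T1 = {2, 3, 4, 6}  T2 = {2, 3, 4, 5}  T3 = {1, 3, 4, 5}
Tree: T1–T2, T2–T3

Checking the three conditions: (i) the bags cover all of {1, 2, 3, 4, 5, 6}; (ii) for each edge, some bag contains both endpoints; (iii) the bags containing any fixed vertex form a subtree. All hold, so the decomposition is valid with width 4 − 1 = 3.

Yes; width 3.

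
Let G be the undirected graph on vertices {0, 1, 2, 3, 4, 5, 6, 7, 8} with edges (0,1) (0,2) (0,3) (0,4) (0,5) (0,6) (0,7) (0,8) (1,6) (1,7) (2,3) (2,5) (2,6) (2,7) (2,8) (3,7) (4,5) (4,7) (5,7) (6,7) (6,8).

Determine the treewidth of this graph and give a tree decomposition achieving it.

The largest bag has 4 vertices, giving width 3; this decomposition certifies tw(G) ≤ 3. For the lower bound, the 4 vertices {0, 2, 6, 8} are pairwise adjacent, and any tree decomposition puts a clique entirely inside one bag — forcing width ≥ 3. The upper and lower bounds meet at 3, so that is the treewidth.

Treewidth 3.
Bags: B1 = {0, 2, 5, 7}  B2 = {0, 2, 6, 7}  B3 = {0, 2, 6, 8}  B4 = {0, 4, 5, 7}  B5 = {0, 1, 6, 7}  B6 = {0, 2, 3, 7}
Tree: B1–B2, B2–B3, B1–B4, B2–B5, B1–B6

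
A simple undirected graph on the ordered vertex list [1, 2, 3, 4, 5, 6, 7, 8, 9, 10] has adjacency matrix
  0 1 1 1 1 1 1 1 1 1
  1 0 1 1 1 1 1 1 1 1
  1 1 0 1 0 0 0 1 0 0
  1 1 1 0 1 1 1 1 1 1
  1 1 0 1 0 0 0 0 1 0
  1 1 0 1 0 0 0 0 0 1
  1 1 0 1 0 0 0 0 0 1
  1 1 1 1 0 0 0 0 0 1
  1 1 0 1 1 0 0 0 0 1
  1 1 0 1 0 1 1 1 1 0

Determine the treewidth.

4

A width-4 tree decomposition is:
Bags: B1 = {1, 2, 4, 9, 10}  B2 = {1, 2, 4, 8, 10}  B3 = {1, 2, 4, 5, 9}  B4 = {1, 2, 3, 4, 8}  B5 = {1, 2, 4, 6, 10}  B6 = {1, 2, 4, 7, 10}
Tree: B1–B2, B1–B3, B2–B4, B1–B5, B2–B6
Each bag holds 5 vertices, so the decomposition has width 4, which upper-bounds the treewidth. For the lower bound, the 5 vertices {1, 2, 4, 8, 10} are pairwise adjacent, and any tree decomposition puts a clique entirely inside one bag — forcing width ≥ 4. Therefore the treewidth is 4.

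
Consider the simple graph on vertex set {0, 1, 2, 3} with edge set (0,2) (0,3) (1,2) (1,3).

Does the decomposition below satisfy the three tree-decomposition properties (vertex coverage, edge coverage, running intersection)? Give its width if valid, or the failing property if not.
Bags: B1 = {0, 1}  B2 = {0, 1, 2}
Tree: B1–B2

No — vertex 3 appears in no bag.

A tree decomposition must satisfy three properties: every vertex lies in some bag; for every edge, both endpoints lie together in some bag; and for every vertex, the bags containing it form a connected subtree. Here vertex 3 appears in no bag, so the decomposition is invalid.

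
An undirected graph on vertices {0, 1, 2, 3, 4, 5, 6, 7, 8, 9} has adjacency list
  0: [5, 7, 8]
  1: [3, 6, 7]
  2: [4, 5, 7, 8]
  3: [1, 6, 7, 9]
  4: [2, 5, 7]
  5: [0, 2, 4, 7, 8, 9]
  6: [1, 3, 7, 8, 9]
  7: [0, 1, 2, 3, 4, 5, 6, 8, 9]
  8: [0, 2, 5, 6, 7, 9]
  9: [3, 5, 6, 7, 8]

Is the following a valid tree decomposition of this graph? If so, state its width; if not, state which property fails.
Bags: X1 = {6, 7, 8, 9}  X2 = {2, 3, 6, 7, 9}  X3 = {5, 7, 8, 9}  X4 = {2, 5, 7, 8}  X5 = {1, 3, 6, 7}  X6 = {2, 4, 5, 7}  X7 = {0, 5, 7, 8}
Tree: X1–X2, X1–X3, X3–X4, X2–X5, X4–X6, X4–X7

No — bags containing vertex 2 are not connected in the tree.

A tree decomposition must satisfy three properties: every vertex lies in some bag; for every edge, both endpoints lie together in some bag; and for every vertex, the bags containing it form a connected subtree. Here bags containing vertex 2 are not connected in the tree, so the decomposition is invalid.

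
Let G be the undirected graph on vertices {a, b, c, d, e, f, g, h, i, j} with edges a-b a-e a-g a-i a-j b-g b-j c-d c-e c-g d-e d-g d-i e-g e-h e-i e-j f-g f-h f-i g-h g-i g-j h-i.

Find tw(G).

3

A width-3 tree decomposition is:
Bags: B1 = {a, b, g, j}  B2 = {a, e, g, j}  B3 = {a, e, g, i}  B4 = {d, e, g, i}  B5 = {e, g, h, i}  B6 = {c, d, e, g}  B7 = {f, g, h, i}
Tree: B1–B2, B2–B3, B3–B4, B4–B5, B4–B6, B5–B7
Every bag has size at most 4, so the width is 4 − 1 = 3 and tw(G) ≤ 3. Conversely, {a, e, g, j} is a clique of size 4, and the vertices of any clique must share a bag in every tree decomposition; so some bag has ≥ 4 vertices and tw(G) ≥ 3. The upper and lower bounds meet at 3, so that is the treewidth.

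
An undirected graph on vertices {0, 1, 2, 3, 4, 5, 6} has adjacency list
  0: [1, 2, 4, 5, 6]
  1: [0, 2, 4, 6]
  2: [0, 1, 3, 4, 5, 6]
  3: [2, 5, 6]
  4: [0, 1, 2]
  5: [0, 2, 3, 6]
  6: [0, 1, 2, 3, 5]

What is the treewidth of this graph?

3

A width-3 tree decomposition is:
Bags: B1 = {0, 1, 2, 4}  B2 = {0, 1, 2, 6}  B3 = {0, 2, 5, 6}  B4 = {2, 3, 5, 6}
Tree: B1–B2, B2–B3, B3–B4
The largest bag has 4 vertices, giving width 3; this decomposition certifies tw(G) ≤ 3. Conversely, {0, 1, 2, 4} is a clique of size 4, and the vertices of any clique must share a bag in every tree decomposition; so some bag has ≥ 4 vertices and tw(G) ≥ 3. Combining the bounds, tw(G) = 3.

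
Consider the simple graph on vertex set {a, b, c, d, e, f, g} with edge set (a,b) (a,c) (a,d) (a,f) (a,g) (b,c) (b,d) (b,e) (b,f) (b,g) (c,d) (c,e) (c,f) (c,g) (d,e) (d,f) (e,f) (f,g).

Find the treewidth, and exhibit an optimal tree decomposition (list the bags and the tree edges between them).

The largest bag has 5 vertices, giving width 4; this decomposition certifies tw(G) ≤ 4. On the other hand G contains the 5-clique {b, c, d, e, f}. A clique must lie in a single bag of any decomposition, so no decomposition can have width below 4. Combining the bounds, tw(G) = 4.

Treewidth 4.
One such decomposition:
Bags: B1 = {a, b, c, d, f}  B2 = {a, b, c, f, g}  B3 = {b, c, d, e, f}
Tree: B1–B2, B1–B3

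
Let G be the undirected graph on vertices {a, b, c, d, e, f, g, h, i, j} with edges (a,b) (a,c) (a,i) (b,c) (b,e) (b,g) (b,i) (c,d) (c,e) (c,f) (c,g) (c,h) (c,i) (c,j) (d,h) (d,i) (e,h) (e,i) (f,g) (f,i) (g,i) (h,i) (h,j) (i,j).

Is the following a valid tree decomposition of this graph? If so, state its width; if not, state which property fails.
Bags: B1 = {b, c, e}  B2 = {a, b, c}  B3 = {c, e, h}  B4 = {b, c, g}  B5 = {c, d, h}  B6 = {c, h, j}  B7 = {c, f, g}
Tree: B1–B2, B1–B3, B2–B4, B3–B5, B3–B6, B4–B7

No — vertex i appears in no bag.

A tree decomposition must satisfy three properties: every vertex lies in some bag; for every edge, both endpoints lie together in some bag; and for every vertex, the bags containing it form a connected subtree. Here vertex i appears in no bag, so the decomposition is invalid.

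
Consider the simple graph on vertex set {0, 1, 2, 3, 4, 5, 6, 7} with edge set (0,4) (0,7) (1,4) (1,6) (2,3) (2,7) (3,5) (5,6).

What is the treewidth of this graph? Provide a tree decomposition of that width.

Treewidth 2.
One optimal decomposition is:
Bags: B1 = {2, 3, 5}  B2 = {2, 5, 6}  B3 = {1, 2, 6}  B4 = {1, 2, 4}  B5 = {0, 2, 4}  B6 = {0, 2, 7}
Tree: B1–B2, B2–B3, B3–B4, B4–B5, B5–B6

The largest bag has 3 vertices, giving width 2; this decomposition certifies tw(G) ≤ 2. The edges 2–3–5–6–1–4–0–7–2 form a cycle, so G is not a tree and its treewidth is at least 2. The upper and lower bounds meet at 2, so that is the treewidth.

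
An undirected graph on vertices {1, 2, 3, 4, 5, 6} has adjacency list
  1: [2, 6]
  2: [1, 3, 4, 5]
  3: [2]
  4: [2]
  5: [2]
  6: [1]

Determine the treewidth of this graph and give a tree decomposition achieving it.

The largest bag has 2 vertices, giving width 1; this decomposition certifies tw(G) ≤ 1. Since G has at least one edge (e.g. 5–2), it is not an edgeless graph, so tw(G) ≥ 1. Hence tw(G) = 1 exactly.

Treewidth 1.
One optimal decomposition is:
Bags: B1 = {2, 5}  B2 = {2, 3}  B3 = {1, 2}  B4 = {1, 6}  B5 = {2, 4}
Tree: B1–B2, B1–B3, B3–B4, B3–B5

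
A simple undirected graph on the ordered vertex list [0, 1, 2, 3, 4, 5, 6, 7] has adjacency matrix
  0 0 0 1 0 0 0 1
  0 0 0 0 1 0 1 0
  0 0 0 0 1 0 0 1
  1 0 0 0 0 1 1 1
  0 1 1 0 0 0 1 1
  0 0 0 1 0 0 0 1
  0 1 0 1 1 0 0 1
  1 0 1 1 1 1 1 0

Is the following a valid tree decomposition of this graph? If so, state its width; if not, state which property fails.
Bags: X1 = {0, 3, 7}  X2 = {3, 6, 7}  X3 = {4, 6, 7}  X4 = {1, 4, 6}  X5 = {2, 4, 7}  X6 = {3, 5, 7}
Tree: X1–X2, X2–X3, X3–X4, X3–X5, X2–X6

Yes; width 2.

Every vertex of G appears in some bag (union = {0, 1, 2, 3, 4, 5, 6, 7}); every edge is covered by a bag; and for each vertex v the set of bags containing v is connected in the bag tree. The decomposition is therefore valid. The largest bag has 3 vertices, so the width is 2.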